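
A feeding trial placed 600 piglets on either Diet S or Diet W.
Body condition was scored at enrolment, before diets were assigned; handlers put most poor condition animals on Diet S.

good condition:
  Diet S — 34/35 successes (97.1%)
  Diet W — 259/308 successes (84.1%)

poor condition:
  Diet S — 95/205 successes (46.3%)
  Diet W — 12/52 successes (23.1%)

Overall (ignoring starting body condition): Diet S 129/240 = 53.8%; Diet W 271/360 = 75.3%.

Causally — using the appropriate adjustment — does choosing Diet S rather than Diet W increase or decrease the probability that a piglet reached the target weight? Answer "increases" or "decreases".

increases

The starting body condition-specific comparison favours Diet S throughout, but the pooled figures favour Diet W. The question is whether to condition on starting body condition.
Starting body condition is set before the diet has any effect — it is not caused by the diet — and it independently drives the outcome. That makes it a confounder, so the causal comparison is within starting body condition levels.
Within each level — good condition: 97.1% vs 84.1%; poor condition: 46.3% vs 23.1% — Diet S is higher every time.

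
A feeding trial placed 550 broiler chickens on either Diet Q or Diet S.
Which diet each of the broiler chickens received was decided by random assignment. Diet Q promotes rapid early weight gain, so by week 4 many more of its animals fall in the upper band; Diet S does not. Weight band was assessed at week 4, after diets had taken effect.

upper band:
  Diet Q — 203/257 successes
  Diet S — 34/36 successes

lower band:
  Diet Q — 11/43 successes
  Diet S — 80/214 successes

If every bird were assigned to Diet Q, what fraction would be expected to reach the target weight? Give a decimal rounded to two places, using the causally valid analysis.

0.71

Diet S is higher inside every week-4 weight band stratum but Diet Q is higher in aggregate. Whether to stratify depends on how week-4 weight band relates to the diet.
Week-4 weight band lies on the pathway diet → week-4 weight band → outcome, so adjusting for it blocks the indirect effect. For the total causal effect of diet, use the unadjusted pooled rates.
So P(outcome | do(Diet Q)) is just the pooled rate for Diet Q: 214/300 = 0.713.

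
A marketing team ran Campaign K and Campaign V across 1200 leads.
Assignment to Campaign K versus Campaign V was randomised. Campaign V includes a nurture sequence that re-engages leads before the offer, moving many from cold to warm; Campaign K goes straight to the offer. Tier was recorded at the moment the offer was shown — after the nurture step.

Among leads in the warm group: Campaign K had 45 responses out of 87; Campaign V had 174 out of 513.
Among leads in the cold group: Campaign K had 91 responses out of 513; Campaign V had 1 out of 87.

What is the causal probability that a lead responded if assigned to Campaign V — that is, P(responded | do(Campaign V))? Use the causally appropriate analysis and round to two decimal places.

Campaign K is higher inside every engagement tier stratum but Campaign V is higher in aggregate. Whether to stratify depends on how engagement tier relates to the campaign.
Engagement tier lies on the pathway campaign → engagement tier → outcome, so adjusting for it blocks the indirect effect. For the total causal effect of campaign, use the unadjusted pooled rates.
So P(outcome | do(Campaign V)) is just the pooled rate for Campaign V: 175/600 = 0.292.

0.29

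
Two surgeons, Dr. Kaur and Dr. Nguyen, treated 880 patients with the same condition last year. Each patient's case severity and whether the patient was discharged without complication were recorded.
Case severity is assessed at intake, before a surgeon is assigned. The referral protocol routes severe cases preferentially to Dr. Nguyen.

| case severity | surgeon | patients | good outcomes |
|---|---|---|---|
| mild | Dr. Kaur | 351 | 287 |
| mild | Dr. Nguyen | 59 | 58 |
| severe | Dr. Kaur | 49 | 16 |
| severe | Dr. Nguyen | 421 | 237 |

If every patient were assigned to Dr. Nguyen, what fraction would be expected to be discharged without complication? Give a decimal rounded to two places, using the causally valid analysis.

Within every case severity level Dr. Nguyen has the higher rate, yet pooled Dr. Kaur does — Simpson's reversal.
Case severity satisfies the back-door criterion: it is not a descendant of the surgeon, and it blocks the spurious path from surgeon to outcome. Adjusting for it (i.e., using the within-case severity rates) gives the causal effect.
Standardising Dr. Nguyen to the population case severity mix: 0.466·58/59 + 0.534·237/421 = 0.759.

0.76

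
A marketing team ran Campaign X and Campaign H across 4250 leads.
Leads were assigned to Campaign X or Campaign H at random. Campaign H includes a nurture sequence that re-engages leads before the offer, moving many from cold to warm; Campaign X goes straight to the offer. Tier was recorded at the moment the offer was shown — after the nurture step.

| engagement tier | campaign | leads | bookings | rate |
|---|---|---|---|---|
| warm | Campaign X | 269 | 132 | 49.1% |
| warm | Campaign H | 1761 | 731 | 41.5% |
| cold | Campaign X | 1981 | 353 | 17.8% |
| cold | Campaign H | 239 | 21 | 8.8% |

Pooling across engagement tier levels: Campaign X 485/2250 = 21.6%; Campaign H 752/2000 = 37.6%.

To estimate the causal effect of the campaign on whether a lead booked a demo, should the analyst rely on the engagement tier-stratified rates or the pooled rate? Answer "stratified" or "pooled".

pooled

Within every engagement tier level Campaign X has the higher rate, yet pooled Campaign H does — Simpson's reversal.
Engagement tier is recorded after the campaign and is itself shifted by it — it sits on the causal path from campaign to outcome. Conditioning on a mediator would strip out part of the effect we want; the pooled comparison gives the total causal effect.
Pooled: Campaign X 21.6% vs Campaign H 37.6%; Campaign H is higher overall.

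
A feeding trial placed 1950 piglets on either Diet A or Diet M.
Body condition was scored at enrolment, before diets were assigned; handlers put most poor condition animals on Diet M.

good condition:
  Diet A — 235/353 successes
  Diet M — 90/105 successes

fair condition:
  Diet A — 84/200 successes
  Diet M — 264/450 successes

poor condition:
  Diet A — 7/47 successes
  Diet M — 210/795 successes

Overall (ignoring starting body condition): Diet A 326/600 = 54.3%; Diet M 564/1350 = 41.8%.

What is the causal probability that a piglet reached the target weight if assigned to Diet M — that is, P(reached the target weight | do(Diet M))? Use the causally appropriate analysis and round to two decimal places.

The stratified and pooled comparisons disagree (Diet M wins within each starting body condition; Diet A wins overall), so the answer turns on the causal role of starting body condition.
Starting body condition satisfies the back-door criterion: it is not a descendant of the diet, and it blocks the spurious path from diet to outcome. Adjusting for it (i.e., using the within-starting body condition rates) gives the causal effect.
Standardising Diet M to the population starting body condition mix: 0.235·90/105 + 0.333·264/450 + 0.432·210/795 = 0.511.

0.51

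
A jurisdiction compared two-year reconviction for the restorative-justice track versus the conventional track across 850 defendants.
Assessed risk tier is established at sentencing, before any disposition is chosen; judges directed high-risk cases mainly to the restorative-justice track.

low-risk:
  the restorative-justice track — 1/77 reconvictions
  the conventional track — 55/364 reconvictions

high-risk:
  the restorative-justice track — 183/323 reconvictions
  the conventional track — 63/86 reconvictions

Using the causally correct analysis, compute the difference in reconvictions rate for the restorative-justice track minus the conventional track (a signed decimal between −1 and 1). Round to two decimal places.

The imbalance in assessed risk tier arose from how defendants were allocated, not from anything the disposition did; and assessed risk tier independently affects the outcome. The pooled gap is confounded — condition on assessed risk tier.
Adjusting over the population distribution of assessed risk tier: 0.519·(0.013−0.151) + 0.481·(0.567−0.733) = -0.152.

-0.15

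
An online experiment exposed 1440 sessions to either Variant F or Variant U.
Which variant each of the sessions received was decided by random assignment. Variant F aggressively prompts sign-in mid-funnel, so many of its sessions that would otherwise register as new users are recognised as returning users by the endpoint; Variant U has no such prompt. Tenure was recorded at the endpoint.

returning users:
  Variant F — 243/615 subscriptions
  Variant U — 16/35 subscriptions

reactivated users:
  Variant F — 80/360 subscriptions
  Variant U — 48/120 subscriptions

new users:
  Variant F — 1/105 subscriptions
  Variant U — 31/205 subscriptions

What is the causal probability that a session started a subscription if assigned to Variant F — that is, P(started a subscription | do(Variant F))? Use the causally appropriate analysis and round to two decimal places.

0.30

Variant U is higher inside every user tenure stratum but Variant F is higher in aggregate. Whether to stratify depends on how user tenure relates to the variant.
User tenure here is a post-treatment variable shaped by the variant; conditioning on it would introduce bias rather than remove it. The overall comparison is the causal one.
So P(outcome | do(Variant F)) is just the pooled rate for Variant F: 324/1080 = 0.300.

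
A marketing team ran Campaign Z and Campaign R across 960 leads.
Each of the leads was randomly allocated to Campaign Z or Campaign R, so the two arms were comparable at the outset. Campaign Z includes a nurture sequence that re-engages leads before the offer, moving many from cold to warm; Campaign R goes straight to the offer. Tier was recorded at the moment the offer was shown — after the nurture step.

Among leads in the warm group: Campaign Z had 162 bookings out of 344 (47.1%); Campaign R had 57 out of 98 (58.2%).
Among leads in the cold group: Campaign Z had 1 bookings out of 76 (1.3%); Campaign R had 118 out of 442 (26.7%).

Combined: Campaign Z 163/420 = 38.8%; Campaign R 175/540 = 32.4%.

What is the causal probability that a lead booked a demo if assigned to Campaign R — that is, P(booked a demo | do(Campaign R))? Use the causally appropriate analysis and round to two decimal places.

0.32

Engagement tier is downstream of the campaign. One should not condition on a consequence of treatment, so the overall rates are the right comparison.
So P(outcome | do(Campaign R)) is just the pooled rate for Campaign R: 175/540 = 0.324.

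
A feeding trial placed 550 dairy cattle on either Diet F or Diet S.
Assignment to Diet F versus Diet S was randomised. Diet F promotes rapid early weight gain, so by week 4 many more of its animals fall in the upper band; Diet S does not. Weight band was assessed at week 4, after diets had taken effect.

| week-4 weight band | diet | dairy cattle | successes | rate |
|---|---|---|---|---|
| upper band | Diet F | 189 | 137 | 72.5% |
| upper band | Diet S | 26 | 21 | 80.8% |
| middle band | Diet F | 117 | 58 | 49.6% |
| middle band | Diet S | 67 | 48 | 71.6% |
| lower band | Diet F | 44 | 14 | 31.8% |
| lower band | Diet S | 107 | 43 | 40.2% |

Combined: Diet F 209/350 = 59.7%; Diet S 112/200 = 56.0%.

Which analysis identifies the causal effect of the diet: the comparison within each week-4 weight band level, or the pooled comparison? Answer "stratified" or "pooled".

Week-4 weight band is recorded after the diet and is itself shifted by it — it sits on the causal path from diet to outcome. Conditioning on a mediator would strip out part of the effect we want; the pooled comparison gives the total causal effect.
Pooled: Diet F 59.7% vs Diet S 56.0%; Diet F is higher overall.

pooled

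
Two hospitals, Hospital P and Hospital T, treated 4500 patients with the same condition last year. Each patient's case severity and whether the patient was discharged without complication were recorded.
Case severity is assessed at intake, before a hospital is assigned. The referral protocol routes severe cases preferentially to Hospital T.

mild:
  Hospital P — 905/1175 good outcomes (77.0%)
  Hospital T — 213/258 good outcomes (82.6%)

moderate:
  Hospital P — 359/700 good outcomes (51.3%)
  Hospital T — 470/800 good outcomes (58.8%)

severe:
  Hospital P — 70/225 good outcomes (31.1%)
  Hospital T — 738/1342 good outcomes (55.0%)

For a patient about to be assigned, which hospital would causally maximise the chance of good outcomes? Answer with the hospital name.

Hospital T

The imbalance in case severity arose from how patients were allocated, not from anything the hospital did; and case severity independently affects the outcome. The pooled gap is confounded — condition on case severity.
Within each level — mild: 77.0% vs 82.6%; moderate: 51.3% vs 58.8%; severe: 31.1% vs 55.0% — Hospital T is higher every time.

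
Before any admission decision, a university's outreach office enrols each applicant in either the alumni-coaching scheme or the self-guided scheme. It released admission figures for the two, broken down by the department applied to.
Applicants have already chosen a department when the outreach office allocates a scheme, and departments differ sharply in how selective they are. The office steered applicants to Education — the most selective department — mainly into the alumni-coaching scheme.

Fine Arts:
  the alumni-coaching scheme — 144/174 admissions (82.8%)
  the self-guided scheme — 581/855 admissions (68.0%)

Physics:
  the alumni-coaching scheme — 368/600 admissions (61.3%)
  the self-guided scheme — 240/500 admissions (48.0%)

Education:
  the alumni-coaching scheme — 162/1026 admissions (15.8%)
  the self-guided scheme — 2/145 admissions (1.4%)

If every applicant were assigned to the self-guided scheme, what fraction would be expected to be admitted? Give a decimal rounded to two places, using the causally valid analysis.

The department-specific comparison favours the alumni-coaching scheme throughout, but the pooled figures favour the self-guided scheme. The question is whether to condition on department.
The imbalance in department arose from how applicants were allocated, not from anything the outreach scheme did; and department independently affects the outcome. The pooled gap is confounded — condition on department.
Standardising the self-guided scheme to the population department mix: 0.312·581/855 + 0.333·240/500 + 0.355·2/145 = 0.377.

0.38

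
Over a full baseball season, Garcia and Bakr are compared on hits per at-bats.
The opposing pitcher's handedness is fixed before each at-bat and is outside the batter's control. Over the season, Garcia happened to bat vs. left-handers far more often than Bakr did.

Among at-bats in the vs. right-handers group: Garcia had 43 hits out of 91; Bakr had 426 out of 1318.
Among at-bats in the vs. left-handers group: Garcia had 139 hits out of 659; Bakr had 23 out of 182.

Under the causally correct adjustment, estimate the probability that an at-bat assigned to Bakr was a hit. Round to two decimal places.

The pitcher handedness-specific comparison favours Garcia throughout, but the pooled figures favour Bakr. The question is whether to condition on pitcher handedness.
Nothing the player does changes pitcher handedness; the imbalance is an allocation artefact. With pitcher handedness also predicting the outcome, the pooled figure is confounded, and the within-stratum comparison is the causal one.
Standardising Bakr to the population pitcher handedness mix: 0.626·426/1318 + 0.374·23/182 = 0.250.

0.25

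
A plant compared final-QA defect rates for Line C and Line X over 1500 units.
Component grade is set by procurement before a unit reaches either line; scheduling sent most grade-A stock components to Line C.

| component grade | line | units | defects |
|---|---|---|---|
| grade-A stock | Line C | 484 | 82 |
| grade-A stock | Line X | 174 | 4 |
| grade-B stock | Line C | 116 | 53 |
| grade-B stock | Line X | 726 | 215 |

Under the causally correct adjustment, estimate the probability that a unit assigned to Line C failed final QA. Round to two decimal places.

0.33

Line X is lower inside every component grade stratum but Line C is lower in aggregate. Whether to stratify depends on how component grade relates to the line.
Here component grade is a common cause — it drives both which line a case falls under and the outcome. The crude comparison mixes populations; the stratum-specific rates are the causally relevant ones.
Standardising Line C to the population component grade mix: 0.439·82/484 + 0.561·53/116 = 0.331.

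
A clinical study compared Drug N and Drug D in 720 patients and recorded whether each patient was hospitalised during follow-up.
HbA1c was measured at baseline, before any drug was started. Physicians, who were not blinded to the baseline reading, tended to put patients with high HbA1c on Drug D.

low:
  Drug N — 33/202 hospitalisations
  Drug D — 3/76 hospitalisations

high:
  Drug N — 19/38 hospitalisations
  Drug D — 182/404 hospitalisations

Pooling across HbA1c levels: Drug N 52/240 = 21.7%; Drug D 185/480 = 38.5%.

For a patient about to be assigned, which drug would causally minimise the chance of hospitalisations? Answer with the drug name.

Drug D

Here HbA1c is a common cause — it drives both which drug a case falls under and the outcome. The crude comparison mixes populations; the stratum-specific rates are the causally relevant ones.
Within each level — low: 16.3% vs 3.9%; high: 50.0% vs 45.0% — Drug D is lower every time.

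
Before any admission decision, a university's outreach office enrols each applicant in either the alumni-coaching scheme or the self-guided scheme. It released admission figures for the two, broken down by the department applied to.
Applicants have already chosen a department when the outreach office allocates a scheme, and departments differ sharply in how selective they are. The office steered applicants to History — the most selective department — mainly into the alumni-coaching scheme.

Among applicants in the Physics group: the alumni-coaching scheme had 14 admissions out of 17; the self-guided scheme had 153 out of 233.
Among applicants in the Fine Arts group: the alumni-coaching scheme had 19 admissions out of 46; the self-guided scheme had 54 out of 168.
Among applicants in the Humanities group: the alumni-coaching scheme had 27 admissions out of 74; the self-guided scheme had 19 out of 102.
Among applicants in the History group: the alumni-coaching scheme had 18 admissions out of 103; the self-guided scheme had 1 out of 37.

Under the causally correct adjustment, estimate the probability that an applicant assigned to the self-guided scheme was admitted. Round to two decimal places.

the alumni-coaching scheme is higher inside every department stratum but the self-guided scheme is higher in aggregate. Whether to stratify depends on how department relates to the outreach scheme.
Department is set before the outreach scheme has any effect — it is not caused by the outreach scheme — and it independently drives the outcome. That makes it a confounder, so the causal comparison is within department levels.
Standardising the self-guided scheme to the population department mix: 0.321·153/233 + 0.274·54/168 + 0.226·19/102 + 0.179·1/37 = 0.346.

0.35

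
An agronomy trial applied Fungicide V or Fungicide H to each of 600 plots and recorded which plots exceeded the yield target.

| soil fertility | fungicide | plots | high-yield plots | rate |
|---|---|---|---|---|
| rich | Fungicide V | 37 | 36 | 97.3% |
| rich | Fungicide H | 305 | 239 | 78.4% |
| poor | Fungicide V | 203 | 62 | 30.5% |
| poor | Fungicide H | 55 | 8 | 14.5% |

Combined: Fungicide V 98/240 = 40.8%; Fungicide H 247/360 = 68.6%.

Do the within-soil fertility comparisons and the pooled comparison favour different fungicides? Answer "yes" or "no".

Within each soil fertility level (rich 97.3% vs 78.4%; poor 30.5% vs 14.5%), Fungicide V has the higher rate every time. Pooled: 40.8% vs 68.6% — Fungicide H has the higher rate overall. The two comparisons disagree.

yes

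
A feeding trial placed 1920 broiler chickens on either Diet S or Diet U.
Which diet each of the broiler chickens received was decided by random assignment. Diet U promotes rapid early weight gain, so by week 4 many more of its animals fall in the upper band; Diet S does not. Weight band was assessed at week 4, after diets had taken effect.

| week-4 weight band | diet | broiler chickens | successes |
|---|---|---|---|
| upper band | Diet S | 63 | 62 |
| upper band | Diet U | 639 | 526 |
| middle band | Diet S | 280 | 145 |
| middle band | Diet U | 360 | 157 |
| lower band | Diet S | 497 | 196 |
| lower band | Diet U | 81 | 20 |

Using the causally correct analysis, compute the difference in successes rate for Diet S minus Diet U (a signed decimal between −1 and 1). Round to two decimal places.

The stratified and pooled comparisons disagree (Diet S wins within each week-4 weight band; Diet U wins overall), so the answer turns on the causal role of week-4 weight band.
Week-4 weight band lies on the pathway diet → week-4 weight band → outcome, so adjusting for it blocks the indirect effect. For the total causal effect of diet, use the unadjusted pooled rates.
The causal difference is the pooled difference: 0.480 − 0.651 = -0.171.

-0.17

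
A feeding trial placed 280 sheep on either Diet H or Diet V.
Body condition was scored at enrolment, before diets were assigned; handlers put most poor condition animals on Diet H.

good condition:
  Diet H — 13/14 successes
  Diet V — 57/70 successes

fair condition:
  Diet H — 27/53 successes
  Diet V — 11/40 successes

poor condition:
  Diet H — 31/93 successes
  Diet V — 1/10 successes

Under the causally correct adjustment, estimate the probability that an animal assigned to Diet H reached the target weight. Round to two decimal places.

0.57

Nothing the diet does changes starting body condition; the imbalance is an allocation artefact. With starting body condition also predicting the outcome, the pooled figure is confounded, and the within-stratum comparison is the causal one.
Standardising Diet H to the population starting body condition mix: 0.300·13/14 + 0.332·27/53 + 0.368·31/93 = 0.570.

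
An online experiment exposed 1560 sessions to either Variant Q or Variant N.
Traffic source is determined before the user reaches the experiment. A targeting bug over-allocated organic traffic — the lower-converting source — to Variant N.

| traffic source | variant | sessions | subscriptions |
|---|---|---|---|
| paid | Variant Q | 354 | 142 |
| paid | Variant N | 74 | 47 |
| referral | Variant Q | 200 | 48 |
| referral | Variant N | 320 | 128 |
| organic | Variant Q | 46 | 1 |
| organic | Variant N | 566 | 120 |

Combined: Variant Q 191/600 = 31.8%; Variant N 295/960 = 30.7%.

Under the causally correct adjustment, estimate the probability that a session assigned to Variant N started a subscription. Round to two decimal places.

0.39

The traffic source-specific comparison favours Variant N throughout, but the pooled figures favour Variant Q. The question is whether to condition on traffic source.
Traffic source is set before the variant has any effect — it is not caused by the variant — and it independently drives the outcome. That makes it a confounder, so the causal comparison is within traffic source levels.
Standardising Variant N to the population traffic source mix: 0.274·47/74 + 0.333·128/320 + 0.392·120/566 = 0.391.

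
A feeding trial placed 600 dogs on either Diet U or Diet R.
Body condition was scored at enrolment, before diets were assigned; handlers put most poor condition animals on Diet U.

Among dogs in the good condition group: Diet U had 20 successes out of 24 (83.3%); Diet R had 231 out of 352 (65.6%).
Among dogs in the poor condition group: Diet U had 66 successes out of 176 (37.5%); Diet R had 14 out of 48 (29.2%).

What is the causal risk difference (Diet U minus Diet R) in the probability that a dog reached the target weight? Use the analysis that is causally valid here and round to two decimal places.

Starting body condition satisfies the back-door criterion: it is not a descendant of the diet, and it blocks the spurious path from diet to outcome. Adjusting for it (i.e., using the within-starting body condition rates) gives the causal effect.
Adjusting over the population distribution of starting body condition: 0.627·(0.833−0.656) + 0.373·(0.375−0.292) = +0.142.

+0.14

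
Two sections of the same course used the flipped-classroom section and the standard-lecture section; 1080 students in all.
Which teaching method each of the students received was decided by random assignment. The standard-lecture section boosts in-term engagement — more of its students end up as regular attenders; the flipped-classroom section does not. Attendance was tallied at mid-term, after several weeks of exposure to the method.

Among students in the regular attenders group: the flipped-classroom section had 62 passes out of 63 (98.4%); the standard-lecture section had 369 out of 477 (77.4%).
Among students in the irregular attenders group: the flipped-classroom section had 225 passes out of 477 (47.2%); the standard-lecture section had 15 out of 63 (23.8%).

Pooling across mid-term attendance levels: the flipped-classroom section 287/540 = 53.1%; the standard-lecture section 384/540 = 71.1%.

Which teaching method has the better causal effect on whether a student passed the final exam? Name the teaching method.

the standard-lecture section

The mid-term attendance-specific comparison favours the flipped-classroom section throughout, but the pooled figures favour the standard-lecture section. The question is whether to condition on mid-term attendance.
Stratifying would compare teaching methods among students the teaching methods themselves sorted into mid-term attendance groups — a form of selection on an intermediate. The unconditioned pooled rates give the total causal effect.
Pooled: the flipped-classroom section 53.1% vs the standard-lecture section 71.1%; the standard-lecture section is higher overall.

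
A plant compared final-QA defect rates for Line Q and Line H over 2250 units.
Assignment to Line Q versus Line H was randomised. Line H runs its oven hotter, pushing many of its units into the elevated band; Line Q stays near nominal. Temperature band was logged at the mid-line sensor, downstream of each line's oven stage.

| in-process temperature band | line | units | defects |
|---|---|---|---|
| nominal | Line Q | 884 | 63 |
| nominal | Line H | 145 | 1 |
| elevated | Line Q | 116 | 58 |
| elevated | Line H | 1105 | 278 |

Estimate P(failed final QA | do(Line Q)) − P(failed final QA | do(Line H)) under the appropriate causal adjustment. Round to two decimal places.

In-process temperature band is downstream of the line. One should not condition on a consequence of treatment, so the overall rates are the right comparison.
The causal difference is the pooled difference: 0.121 − 0.223 = -0.102.

-0.10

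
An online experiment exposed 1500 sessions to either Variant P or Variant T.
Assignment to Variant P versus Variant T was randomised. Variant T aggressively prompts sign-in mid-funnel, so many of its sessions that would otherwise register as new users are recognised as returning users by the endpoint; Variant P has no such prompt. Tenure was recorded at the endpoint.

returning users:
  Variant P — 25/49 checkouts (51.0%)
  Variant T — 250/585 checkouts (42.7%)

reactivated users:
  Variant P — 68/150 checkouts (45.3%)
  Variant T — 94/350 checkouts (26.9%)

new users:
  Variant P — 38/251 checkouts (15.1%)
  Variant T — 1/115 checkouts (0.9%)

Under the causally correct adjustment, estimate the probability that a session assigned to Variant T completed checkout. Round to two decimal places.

0.33

Variant P is higher inside every user tenure stratum but Variant T is higher in aggregate. Whether to stratify depends on how user tenure relates to the variant.
Because the variant influences user tenure, user tenure is a post-treatment mediator, not a confounder. Stratifying on it would bias the estimate; the causal effect is the crude pooled difference.
So P(outcome | do(Variant T)) is just the pooled rate for Variant T: 345/1050 = 0.329.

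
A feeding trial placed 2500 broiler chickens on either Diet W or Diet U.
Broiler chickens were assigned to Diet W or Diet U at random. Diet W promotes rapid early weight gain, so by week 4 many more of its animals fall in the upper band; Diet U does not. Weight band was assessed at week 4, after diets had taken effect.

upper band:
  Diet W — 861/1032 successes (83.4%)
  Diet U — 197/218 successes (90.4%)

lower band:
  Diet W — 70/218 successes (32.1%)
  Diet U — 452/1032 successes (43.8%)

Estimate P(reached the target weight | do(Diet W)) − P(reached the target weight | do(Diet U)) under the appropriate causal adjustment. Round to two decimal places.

+0.23

Stratifying would compare diets among broiler chickens the diets themselves sorted into week-4 weight band groups — a form of selection on an intermediate. The unconditioned pooled rates give the total causal effect.
The causal difference is the pooled difference: 0.745 − 0.519 = +0.226.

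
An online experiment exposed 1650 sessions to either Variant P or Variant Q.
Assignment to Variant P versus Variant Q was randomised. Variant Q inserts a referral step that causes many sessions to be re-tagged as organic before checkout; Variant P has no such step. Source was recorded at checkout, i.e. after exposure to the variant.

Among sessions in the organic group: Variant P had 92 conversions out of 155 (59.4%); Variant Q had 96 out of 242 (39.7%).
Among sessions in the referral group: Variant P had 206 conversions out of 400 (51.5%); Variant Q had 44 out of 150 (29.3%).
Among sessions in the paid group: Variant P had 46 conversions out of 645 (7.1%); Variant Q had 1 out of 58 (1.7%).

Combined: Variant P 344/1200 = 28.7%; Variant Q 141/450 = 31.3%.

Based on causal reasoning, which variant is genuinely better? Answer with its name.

Within every traffic source level Variant P has the higher rate, yet pooled Variant Q does — Simpson's reversal.
Traffic source here is a post-treatment variable shaped by the variant; conditioning on it would introduce bias rather than remove it. The overall comparison is the causal one.
Pooled: Variant P 28.7% vs Variant Q 31.3%; Variant Q is higher overall.

Variant Q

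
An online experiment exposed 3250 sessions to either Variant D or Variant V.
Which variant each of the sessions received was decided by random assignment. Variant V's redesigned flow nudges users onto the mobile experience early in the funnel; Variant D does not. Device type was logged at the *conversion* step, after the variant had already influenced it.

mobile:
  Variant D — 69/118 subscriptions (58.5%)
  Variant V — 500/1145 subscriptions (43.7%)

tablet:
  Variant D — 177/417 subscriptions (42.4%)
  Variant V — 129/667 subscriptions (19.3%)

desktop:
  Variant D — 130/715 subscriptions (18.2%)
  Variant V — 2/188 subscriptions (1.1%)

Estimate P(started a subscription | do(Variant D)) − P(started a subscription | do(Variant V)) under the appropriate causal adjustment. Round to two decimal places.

The stratified and pooled comparisons disagree (Variant D wins within each device type; Variant V wins overall), so the answer turns on the causal role of device type.
Stratifying would compare variants among sessions the variants themselves sorted into device type groups — a form of selection on an intermediate. The unconditioned pooled rates give the total causal effect.
The causal difference is the pooled difference: 0.301 − 0.316 = -0.015.

-0.01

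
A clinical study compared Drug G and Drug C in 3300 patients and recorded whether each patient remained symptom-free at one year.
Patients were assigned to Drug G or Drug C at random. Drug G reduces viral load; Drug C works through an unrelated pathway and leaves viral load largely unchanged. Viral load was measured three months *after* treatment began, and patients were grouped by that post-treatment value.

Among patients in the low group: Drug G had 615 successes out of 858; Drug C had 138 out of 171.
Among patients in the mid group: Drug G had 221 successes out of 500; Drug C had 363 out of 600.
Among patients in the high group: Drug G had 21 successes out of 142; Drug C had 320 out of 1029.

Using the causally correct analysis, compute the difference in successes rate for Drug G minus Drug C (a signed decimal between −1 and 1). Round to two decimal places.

+0.12

Drug C is higher inside every viral load stratum but Drug G is higher in aggregate. Whether to stratify depends on how viral load relates to the drug.
Viral load is recorded after the drug and is itself shifted by it — it sits on the causal path from drug to outcome. Conditioning on a mediator would strip out part of the effect we want; the pooled comparison gives the total causal effect.
The causal difference is the pooled difference: 0.571 − 0.456 = +0.115.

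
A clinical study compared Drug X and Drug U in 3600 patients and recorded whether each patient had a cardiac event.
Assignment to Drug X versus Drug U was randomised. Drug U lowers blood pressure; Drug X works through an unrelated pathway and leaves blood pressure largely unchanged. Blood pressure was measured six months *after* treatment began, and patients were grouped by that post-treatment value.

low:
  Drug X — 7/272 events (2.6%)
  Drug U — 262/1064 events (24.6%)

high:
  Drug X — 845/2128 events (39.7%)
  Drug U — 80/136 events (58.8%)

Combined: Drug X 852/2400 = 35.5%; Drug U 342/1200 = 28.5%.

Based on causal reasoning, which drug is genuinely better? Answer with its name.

Blood pressure lies on the pathway drug → blood pressure → outcome, so adjusting for it blocks the indirect effect. For the total causal effect of drug, use the unadjusted pooled rates.
Pooled: Drug X 35.5% vs Drug U 28.5%; Drug U is lower overall.

Drug U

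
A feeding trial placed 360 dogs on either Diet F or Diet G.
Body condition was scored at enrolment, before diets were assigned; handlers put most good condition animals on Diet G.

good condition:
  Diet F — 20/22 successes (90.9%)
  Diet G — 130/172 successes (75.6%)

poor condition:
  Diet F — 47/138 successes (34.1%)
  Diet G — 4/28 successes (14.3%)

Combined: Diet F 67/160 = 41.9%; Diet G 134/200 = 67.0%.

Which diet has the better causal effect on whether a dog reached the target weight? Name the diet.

Diet F

Within every starting body condition level Diet F has the higher rate, yet pooled Diet G does — Simpson's reversal.
The imbalance in starting body condition arose from how dogs were allocated, not from anything the diet did; and starting body condition independently affects the outcome. The pooled gap is confounded — condition on starting body condition.
Within each level — good condition: 90.9% vs 75.6%; poor condition: 34.1% vs 14.3% — Diet F is higher every time.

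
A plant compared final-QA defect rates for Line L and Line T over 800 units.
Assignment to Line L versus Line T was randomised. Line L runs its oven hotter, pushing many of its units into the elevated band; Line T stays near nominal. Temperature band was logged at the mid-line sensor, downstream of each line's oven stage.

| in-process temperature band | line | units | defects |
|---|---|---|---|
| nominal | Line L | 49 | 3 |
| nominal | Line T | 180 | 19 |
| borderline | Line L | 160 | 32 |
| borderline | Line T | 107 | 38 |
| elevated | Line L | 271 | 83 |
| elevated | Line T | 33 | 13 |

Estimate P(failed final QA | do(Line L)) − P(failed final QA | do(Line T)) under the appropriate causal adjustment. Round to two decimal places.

In-process temperature band lies on the pathway line → in-process temperature band → outcome, so adjusting for it blocks the indirect effect. For the total causal effect of line, use the unadjusted pooled rates.
The causal difference is the pooled difference: 0.246 − 0.219 = +0.027.

+0.03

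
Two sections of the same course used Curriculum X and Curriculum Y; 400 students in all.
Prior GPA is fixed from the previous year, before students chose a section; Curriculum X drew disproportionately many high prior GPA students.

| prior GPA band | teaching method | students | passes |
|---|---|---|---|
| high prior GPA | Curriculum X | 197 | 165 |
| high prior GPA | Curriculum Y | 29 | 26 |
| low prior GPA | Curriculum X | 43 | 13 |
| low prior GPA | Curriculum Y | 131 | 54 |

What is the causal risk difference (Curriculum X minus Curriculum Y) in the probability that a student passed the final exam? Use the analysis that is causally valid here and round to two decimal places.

Nothing the teaching method does changes prior GPA band; the imbalance is an allocation artefact. With prior GPA band also predicting the outcome, the pooled figure is confounded, and the within-stratum comparison is the causal one.
Adjusting over the population distribution of prior GPA band: 0.565·(0.838−0.897) + 0.435·(0.302−0.412) = -0.081.

-0.08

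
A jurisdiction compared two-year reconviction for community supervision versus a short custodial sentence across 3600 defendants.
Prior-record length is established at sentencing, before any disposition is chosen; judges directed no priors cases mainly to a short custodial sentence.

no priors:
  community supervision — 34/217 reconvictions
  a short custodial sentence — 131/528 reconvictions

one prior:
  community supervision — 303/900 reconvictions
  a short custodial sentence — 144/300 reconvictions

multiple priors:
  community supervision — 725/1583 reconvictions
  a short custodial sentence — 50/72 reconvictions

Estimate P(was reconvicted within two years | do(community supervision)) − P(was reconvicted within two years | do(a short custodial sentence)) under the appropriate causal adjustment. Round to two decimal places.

Nothing the disposition does changes prior-record length; the imbalance is an allocation artefact. With prior-record length also predicting the outcome, the pooled figure is confounded, and the within-stratum comparison is the causal one.
Adjusting over the population distribution of prior-record length: 0.207·(0.157−0.248) + 0.333·(0.337−0.480) + 0.460·(0.458−0.694) = -0.175.

-0.18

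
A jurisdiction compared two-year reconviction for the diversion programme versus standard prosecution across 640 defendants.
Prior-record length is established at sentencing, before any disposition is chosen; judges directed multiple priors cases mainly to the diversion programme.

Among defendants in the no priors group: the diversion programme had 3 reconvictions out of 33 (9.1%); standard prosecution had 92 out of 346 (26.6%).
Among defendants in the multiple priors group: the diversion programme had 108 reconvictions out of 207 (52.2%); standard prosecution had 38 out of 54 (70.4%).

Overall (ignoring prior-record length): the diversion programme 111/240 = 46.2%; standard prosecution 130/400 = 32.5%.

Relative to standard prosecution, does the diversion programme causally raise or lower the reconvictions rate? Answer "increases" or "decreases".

The prior-record length-specific comparison favours the diversion programme throughout, but the pooled figures favour standard prosecution. The question is whether to condition on prior-record length.
The imbalance in prior-record length arose from how defendants were allocated, not from anything the disposition did; and prior-record length independently affects the outcome. The pooled gap is confounded — condition on prior-record length.
Within each level — no priors: 9.1% vs 26.6%; multiple priors: 52.2% vs 70.4% — the diversion programme is lower every time.

decreases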